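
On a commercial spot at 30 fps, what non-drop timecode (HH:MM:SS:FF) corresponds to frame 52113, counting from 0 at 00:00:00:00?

52113 ÷ 30 = 1737 full seconds, remainder 3 frames.
1737 s = 0 h 28 min 57 s.
Timecode: 00:28:57:03.

00:28:57:03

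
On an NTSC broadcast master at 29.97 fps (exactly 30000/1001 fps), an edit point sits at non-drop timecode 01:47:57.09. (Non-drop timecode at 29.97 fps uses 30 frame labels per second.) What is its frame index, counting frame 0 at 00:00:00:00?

Total seconds to the label: (1 × 3600 + 47 × 60 + 57) = 6477.
Frame index = 6477 × 30 + 9 = 194319.

frame 194319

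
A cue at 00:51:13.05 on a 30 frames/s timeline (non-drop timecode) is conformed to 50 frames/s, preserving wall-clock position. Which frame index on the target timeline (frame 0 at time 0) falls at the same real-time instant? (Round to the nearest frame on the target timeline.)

Source frame index: (0×3600 + 51×60 + 13) × 30 + 5 = 92195.
Real time: 92195 / (30) = 18439/6 s.
Target frame: (18439/6) × (50) = 460975/3 ≈ 153658.333 → 153658.

frame 153658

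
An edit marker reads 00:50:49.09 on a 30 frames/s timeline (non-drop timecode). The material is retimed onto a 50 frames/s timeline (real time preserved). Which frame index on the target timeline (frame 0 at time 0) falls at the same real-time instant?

frame 152465

Source frame index: (0×3600 + 50×60 + 49) × 30 + 9 = 91479.
Real time: 91479 / (30) = 30493/10 s.
Target frame: (30493/10) × (50) = 152465.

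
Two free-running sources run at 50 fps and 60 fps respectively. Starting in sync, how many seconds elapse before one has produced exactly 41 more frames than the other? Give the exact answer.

4.1 seconds

The gap grows by |60 − 50| = 10 frames per second.
Time for a 41-frame gap: 41 ÷ (10) = 4.1 s.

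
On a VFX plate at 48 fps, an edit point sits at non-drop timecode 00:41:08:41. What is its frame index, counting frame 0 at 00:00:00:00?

Total seconds to the label: (0 × 3600 + 41 × 60 + 8) = 2468.
Frame index = 2468 × 48 + 41 = 118505.

frame 118505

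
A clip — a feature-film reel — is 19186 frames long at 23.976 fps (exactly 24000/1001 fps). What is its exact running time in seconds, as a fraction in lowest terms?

9602593/12000 seconds

Running time = 19186 ÷ (24000/1001) = 19186 × 1001/24000 = 9602593/12000 s.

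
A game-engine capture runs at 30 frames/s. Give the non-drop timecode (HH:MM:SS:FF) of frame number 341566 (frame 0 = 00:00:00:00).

341566 ÷ 30 = 11385 full seconds, remainder 16 frames.
11385 s = 3 h 9 min 45 s.
Timecode: 03:09:45:16.

03:09:45:16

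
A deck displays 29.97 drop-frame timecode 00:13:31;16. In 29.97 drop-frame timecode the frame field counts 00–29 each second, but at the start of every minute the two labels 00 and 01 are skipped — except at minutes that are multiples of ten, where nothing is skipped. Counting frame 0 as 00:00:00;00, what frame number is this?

24322

Complete 10-minute blocks: 1, each 17982 frames → 17982.
Remaining 3 whole minutes in the current block: 1800 + 2 × 1798 = 5396 frames.
Within the current minute: 31 × 30 + 16 − 2 = 944 (labels ;00/;01 skipped at this minute). Total = 17982 + 5396 + 944 = 24322.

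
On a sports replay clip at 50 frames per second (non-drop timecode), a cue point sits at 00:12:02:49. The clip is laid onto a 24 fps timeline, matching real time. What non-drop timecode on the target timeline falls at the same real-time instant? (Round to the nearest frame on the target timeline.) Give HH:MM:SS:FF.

Source frame index: (0×3600 + 12×60 + 2) × 50 + 49 = 36149.
Real time: 36149 / (50) = 36149/50 s.
Target frame: (36149/50) × (24) = 433788/25 ≈ 17351.520 → 17352.
At 24 labels/s: frame 17352 → 00:12:03:00.

00:12:03:00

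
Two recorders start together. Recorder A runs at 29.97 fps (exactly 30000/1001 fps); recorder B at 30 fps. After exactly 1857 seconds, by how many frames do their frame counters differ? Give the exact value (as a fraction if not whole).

A emits 30000/1001 × 1857 = 55710000/1001 frames; B emits 30 × 1857 = 55710.
Difference = 55710/1001 frames (≈ 55.6543); B is ahead of A.

55710/1001 frames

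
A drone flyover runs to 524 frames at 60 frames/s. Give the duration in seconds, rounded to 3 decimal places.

Running time = 524 × 1/60 = 131/15 s ≈ 8.733 s.

8.733 seconds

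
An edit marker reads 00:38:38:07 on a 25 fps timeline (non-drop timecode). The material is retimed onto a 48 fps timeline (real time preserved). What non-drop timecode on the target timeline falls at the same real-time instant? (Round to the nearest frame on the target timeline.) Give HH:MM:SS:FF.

00:38:38:13

Source frame index: (0×3600 + 38×60 + 38) × 25 + 7 = 57957.
Real time: 57957 / (25) = 57957/25 s.
Target frame: (57957/25) × (48) = 2781936/25 ≈ 111277.440 → 111277.
At 48 labels/s: frame 111277 → 00:38:38:13.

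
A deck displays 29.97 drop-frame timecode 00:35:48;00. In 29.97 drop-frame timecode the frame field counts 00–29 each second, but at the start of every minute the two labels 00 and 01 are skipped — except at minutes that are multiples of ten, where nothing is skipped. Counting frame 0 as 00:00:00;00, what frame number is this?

64376

As if non-drop at 30 labels/s: (0 × 3600 + 35 × 60 + 48) × 30 + 0 = 64440.
Minute boundaries passed: 35; those not divisible by 10: 35 − 3 = 32; dropped labels = 2 × 32 = 64.
Actual frame index = 64440 − 64 = 64376.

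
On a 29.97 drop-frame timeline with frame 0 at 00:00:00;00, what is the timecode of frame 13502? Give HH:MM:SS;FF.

Each 10-minute DF block holds 10 × 60 × 30 − 9 × 2 = 17982 frames. 13502 ÷ 17982 → 0 full blocks, remainder 13502.
Within the partial block the first minute is 1800 frames and each further minute 1798, so 7 further minute boundaries passed. Total skipped labels = 18 × 0 + 2 × 7 = 14.
Non-drop label index = 13502 + 14 = 13516; at 30 labels/s that is 00:07:30:16, i.e. DF 00:07:30;16.

00:07:30;16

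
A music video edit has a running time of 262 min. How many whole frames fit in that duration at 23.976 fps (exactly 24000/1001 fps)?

262 min = 15720 s.
Frames = 15720 × 24000/1001 = 377280000/1001 ≈ 376903.0969.
Complete frames: 376903.

376903 frames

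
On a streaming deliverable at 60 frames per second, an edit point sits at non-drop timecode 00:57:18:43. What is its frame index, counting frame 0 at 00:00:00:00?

206323

Total seconds to the label: (0 × 3600 + 57 × 60 + 18) = 3438.
Frame index = 3438 × 60 + 43 = 206323.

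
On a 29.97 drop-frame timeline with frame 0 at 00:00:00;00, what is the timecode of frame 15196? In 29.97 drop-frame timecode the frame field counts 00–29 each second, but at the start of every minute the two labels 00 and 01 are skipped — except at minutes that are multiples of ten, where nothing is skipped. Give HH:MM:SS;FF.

Each 10-minute DF block holds 10 × 60 × 30 − 9 × 2 = 17982 frames. 15196 ÷ 17982 → 0 full blocks, remainder 15196.
Within the partial block the first minute is 1800 frames and each further minute 1798, so 8 further minute boundaries passed. Total skipped labels = 18 × 0 + 2 × 8 = 16.
Non-drop label index = 15196 + 16 = 15212; at 30 labels/s that is 00:08:27:02, i.e. DF 00:08:27;02.

00:08:27;02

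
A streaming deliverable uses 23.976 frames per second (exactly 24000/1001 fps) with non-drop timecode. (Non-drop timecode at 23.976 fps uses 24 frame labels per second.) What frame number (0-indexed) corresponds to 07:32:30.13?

frame 651613

Total seconds to the label: (7 × 3600 + 32 × 60 + 30) = 27150.
Frame index = 27150 × 24 + 13 = 651613.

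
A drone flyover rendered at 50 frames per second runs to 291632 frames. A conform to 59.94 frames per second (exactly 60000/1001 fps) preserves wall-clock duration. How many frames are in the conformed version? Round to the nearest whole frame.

349609 frames

Frames at target rate = 291632 × (60000/1001) / (50) = 31814400/91 ≈ 349608.791.
Nearest whole frame: 349609.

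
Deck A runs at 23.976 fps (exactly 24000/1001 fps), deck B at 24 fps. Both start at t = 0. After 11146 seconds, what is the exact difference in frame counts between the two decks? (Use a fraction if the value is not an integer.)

267504/1001 frames

A emits 24000/1001 × 11146 = 267504000/1001 frames; B emits 24 × 11146 = 267504.
Difference = 267504/1001 frames (≈ 267.2368); B is ahead of A.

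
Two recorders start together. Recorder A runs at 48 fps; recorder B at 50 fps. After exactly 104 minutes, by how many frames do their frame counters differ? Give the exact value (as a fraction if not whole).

104 min = 6240 s.
A emits 48 × 6240 = 299520 frames; B emits 50 × 6240 = 312000.
Difference = 12480 frames; B is ahead of A.

12480 frames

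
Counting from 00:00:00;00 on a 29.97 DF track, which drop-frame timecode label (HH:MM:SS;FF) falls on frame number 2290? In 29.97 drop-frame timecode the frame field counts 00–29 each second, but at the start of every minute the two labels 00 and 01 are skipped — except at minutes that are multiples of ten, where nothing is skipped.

Each 10-minute DF block holds 10 × 60 × 30 − 9 × 2 = 17982 frames. 2290 ÷ 17982 → 0 full blocks, remainder 2290.
Within the partial block the first minute is 1800 frames and each further minute 1798, so 1 further minute boundary passed. Total skipped labels = 18 × 0 + 2 × 1 = 2.
Non-drop label index = 2290 + 2 = 2292; at 30 labels/s that is 00:01:16:12, i.e. DF 00:01:16;12.

00:01:16;12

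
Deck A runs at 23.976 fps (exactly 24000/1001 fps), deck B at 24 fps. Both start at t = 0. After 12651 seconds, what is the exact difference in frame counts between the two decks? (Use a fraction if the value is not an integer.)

303624/1001 frames

A emits 24000/1001 × 12651 = 303624000/1001 frames; B emits 24 × 12651 = 303624.
Difference = 303624/1001 frames (≈ 303.3207); B is ahead of A.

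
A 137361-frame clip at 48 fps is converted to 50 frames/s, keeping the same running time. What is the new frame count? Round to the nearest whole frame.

143084 frames

Frames at target rate = 137361 × (50) / (48) = 1144675/8 ≈ 143084.375.
Nearest whole frame: 143084.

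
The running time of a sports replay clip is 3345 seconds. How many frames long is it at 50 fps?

Frames = 3345 × 50 = 167250.

167250 frames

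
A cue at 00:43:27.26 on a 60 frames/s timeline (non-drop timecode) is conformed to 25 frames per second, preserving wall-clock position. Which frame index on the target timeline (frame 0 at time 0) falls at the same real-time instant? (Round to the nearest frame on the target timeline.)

Source frame index: (0×3600 + 43×60 + 27) × 60 + 26 = 156446.
Real time: 156446 / (60) = 78223/30 s.
Target frame: (78223/30) × (25) = 391115/6 ≈ 65185.833 → 65186.

frame 65186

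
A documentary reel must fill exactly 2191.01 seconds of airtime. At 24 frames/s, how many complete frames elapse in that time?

Frames = 2191.01 × 24 = 1314606/25 ≈ 52584.2400.
Complete frames: 52584.

52584 frames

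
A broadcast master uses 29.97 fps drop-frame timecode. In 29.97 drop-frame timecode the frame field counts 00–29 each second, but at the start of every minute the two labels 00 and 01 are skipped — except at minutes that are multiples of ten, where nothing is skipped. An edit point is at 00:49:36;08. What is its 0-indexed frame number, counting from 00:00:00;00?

Complete 10-minute blocks: 4, each 17982 frames → 71928.
Remaining 9 whole minutes in the current block: 1800 + 8 × 1798 = 16184 frames.
Within the current minute: 36 × 30 + 8 − 2 = 1086 (labels ;00/;01 skipped at this minute). Total = 71928 + 16184 + 1086 = 89198.

89198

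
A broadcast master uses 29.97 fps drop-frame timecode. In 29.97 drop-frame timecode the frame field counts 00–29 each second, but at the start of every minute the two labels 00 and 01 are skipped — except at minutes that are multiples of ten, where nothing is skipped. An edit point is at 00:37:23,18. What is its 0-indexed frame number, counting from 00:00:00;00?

67240

Complete 10-minute blocks: 3, each 17982 frames → 53946.
Remaining 7 whole minutes in the current block: 1800 + 6 × 1798 = 12588 frames.
Within the current minute: 23 × 30 + 18 − 2 = 706 (labels ;00/;01 skipped at this minute). Total = 53946 + 12588 + 706 = 67240.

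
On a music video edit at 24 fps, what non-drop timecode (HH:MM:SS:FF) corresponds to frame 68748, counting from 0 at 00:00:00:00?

68748 ÷ 24 = 2864 full seconds, remainder 12 frames.
2864 s = 0 h 47 min 44 s.
Timecode: 00:47:44:12.

00:47:44:12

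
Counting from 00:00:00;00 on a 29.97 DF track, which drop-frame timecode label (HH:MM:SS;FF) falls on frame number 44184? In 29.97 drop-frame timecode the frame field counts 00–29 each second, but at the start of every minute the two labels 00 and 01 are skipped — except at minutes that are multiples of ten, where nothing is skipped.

Each 10-minute DF block holds 10 × 60 × 30 − 9 × 2 = 17982 frames. 44184 ÷ 17982 → 2 full blocks, remainder 8220.
Within the partial block the first minute is 1800 frames and each further minute 1798, so 4 further minute boundaries passed. Total skipped labels = 18 × 2 + 2 × 4 = 44.
Non-drop label index = 44184 + 44 = 44228; at 30 labels/s that is 00:24:34:08, i.e. DF 00:24:34;08.

00:24:34;08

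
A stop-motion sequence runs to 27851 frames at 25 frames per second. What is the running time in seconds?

Running time = 27851 / (25) = 1114.04 s.

1114.04 seconds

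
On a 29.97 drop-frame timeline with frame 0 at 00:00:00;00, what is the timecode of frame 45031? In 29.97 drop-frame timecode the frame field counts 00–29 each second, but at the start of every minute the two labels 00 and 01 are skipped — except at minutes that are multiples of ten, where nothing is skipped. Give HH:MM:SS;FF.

Each 10-minute DF block holds 10 × 60 × 30 − 9 × 2 = 17982 frames. 45031 ÷ 17982 → 2 full blocks, remainder 9067.
Within the partial block the first minute is 1800 frames and each further minute 1798, so 5 further minute boundaries passed. Total skipped labels = 18 × 2 + 2 × 5 = 46.
Non-drop label index = 45031 + 46 = 45077; at 30 labels/s that is 00:25:02:17, i.e. DF 00:25:02;17.

00:25:02;17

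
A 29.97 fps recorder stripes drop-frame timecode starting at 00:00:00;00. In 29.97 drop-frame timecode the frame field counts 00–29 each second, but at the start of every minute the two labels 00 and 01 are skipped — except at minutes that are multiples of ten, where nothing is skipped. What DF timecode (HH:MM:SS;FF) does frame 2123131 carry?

19:40:41;25

Each 10-minute DF block holds 10 × 60 × 30 − 9 × 2 = 17982 frames. 2123131 ÷ 17982 → 118 full blocks, remainder 1255.
Within the partial block the first minute is 1800 frames and each further minute 1798, so 0 further minute boundaries passed. Total skipped labels = 18 × 118 + 2 × 0 = 2124.
Non-drop label index = 2123131 + 2124 = 2125255; at 30 labels/s that is 19:40:41:25, i.e. DF 19:40:41;25.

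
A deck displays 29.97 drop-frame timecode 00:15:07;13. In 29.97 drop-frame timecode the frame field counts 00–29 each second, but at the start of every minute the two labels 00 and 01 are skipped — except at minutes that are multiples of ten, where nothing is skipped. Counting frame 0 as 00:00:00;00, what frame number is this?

27195

Complete 10-minute blocks: 1, each 17982 frames → 17982.
Remaining 5 whole minutes in the current block: 1800 + 4 × 1798 = 8992 frames.
Within the current minute: 7 × 30 + 13 − 2 = 221 (labels ;00/;01 skipped at this minute). Total = 17982 + 8992 + 221 = 27195.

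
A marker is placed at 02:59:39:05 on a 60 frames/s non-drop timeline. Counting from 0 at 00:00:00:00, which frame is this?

646745

Total seconds to the label: (2 × 3600 + 59 × 60 + 39) = 10779.
Frame index = 10779 × 60 + 5 = 646745.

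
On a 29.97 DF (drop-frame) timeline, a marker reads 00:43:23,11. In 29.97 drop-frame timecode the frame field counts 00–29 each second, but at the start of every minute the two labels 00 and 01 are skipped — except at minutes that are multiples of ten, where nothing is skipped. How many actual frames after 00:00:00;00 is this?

Complete 10-minute blocks: 4, each 17982 frames → 71928.
Remaining 3 whole minutes in the current block: 1800 + 2 × 1798 = 5396 frames.
Within the current minute: 23 × 30 + 11 − 2 = 699 (labels ;00/;01 skipped at this minute). Total = 71928 + 5396 + 699 = 78023.

78023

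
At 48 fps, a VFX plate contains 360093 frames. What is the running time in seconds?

Running time = 360093 / (48) = 7501.9375 s.

7501.9375 seconds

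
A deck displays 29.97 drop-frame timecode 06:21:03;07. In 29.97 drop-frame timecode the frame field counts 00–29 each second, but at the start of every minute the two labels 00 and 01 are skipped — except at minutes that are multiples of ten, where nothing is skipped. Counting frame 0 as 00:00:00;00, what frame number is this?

Complete 10-minute blocks: 38, each 17982 frames → 683316.
Remaining 1 whole minute in the current block: 1800 + 0 × 1798 = 1800 frames.
Within the current minute: 3 × 30 + 7 − 2 = 95 (labels ;00/;01 skipped at this minute). Total = 683316 + 1800 + 95 = 685211.

685211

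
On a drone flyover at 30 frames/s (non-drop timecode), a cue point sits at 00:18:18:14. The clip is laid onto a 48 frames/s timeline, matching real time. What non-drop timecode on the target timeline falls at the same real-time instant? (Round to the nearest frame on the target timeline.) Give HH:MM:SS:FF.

Source frame index: (0×3600 + 18×60 + 18) × 30 + 14 = 32954.
Real time: 32954 / (30) = 16477/15 s.
Target frame: (16477/15) × (48) = 263632/5 ≈ 52726.400 → 52726.
At 48 labels/s: frame 52726 → 00:18:18:22.

00:18:18:22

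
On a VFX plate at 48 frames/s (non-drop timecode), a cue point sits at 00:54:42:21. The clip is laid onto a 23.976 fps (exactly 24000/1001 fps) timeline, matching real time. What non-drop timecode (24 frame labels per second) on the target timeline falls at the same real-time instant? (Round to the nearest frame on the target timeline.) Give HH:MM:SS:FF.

00:54:39:04

Source frame index: (0×3600 + 54×60 + 42) × 48 + 21 = 157557.
Real time: 157557 / (48) = 52519/16 s.
Target frame: (52519/16) × (24000/1001) = 78778500/1001 ≈ 78699.800 → 78700.
At 24 labels/s: frame 78700 → 00:54:39:04.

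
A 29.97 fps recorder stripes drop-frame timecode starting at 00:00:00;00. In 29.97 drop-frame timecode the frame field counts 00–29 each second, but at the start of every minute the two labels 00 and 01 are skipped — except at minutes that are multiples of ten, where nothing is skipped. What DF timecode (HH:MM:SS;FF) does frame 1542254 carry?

14:17:39;28

Ten DF minutes hold 17982 frames, so frame 1542254 lies in block 85 (frames 1528470–1546451) with 13784 frames into that block.
The block's first minute is 1800 frames and the rest 1798 each; 13784 frames reaches minute 7, so 85 × 18 + 7 × 2 = 1544 labels have been skipped so far.
Adding those back, label number 1542254 + 1544 = 1543798 at 30 labels/s is 51459 s + 28 f = 14 h 17 min 39 s frame 28, i.e. 14:17:39;28.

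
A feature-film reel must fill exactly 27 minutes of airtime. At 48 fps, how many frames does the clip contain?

27 min = 1620 s.
Frames = 1620 × 48 = 77760.

77760 frames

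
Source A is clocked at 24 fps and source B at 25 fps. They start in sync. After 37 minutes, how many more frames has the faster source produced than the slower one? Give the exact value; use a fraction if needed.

37 min = 2220 s.
A emits 24 × 2220 = 53280 frames; B emits 25 × 2220 = 55500.
Difference = 2220 frames; B is ahead of A.

2220 frames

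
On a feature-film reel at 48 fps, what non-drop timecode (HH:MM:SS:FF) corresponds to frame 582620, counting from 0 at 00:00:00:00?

03:22:17:44

582620 ÷ 48 = 12137 full seconds, remainder 44 frames.
12137 s = 3 h 22 min 17 s.
Timecode: 03:22:17:44.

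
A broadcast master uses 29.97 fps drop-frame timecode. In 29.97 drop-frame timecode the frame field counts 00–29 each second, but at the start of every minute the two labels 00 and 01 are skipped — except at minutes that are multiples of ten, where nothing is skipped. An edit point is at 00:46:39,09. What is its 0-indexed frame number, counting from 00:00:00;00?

83895

Complete 10-minute blocks: 4, each 17982 frames → 71928.
Remaining 6 whole minutes in the current block: 1800 + 5 × 1798 = 10790 frames.
Within the current minute: 39 × 30 + 9 − 2 = 1177 (labels ;00/;01 skipped at this minute). Total = 71928 + 10790 + 1177 = 83895.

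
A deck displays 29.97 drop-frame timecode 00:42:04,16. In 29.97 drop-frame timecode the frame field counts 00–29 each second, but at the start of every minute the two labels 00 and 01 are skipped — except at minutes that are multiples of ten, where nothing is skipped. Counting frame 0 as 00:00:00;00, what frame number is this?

Complete 10-minute blocks: 4, each 17982 frames → 71928.
Remaining 2 whole minutes in the current block: 1800 + 1 × 1798 = 3598 frames.
Within the current minute: 4 × 30 + 16 − 2 = 134 (labels ;00/;01 skipped at this minute). Total = 71928 + 3598 + 134 = 75660.

75660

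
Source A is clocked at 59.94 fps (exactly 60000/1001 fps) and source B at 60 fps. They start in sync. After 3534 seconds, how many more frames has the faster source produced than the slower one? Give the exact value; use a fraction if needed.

212040/1001 frames

A emits 60000/1001 × 3534 = 212040000/1001 frames; B emits 60 × 3534 = 212040.
Difference = 212040/1001 frames (≈ 211.8282); B is ahead of A.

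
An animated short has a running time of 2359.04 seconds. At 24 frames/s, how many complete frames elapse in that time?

Frames = 2359.04 × 24 = 1415424/25 ≈ 56616.9600.
Complete frames: 56616.

56616 frames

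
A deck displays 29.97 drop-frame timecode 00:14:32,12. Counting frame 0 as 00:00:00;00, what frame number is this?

Complete 10-minute blocks: 1, each 17982 frames → 17982.
Remaining 4 whole minutes in the current block: 1800 + 3 × 1798 = 7194 frames.
Within the current minute: 32 × 30 + 12 − 2 = 970 (labels ;00/;01 skipped at this minute). Total = 17982 + 7194 + 970 = 26146.

26146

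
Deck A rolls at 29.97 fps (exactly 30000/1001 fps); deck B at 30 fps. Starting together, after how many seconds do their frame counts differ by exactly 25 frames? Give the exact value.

5005/6 seconds

The gap grows by |30 − 30000/1001| = 30/1001 frames per second.
Time for a 25-frame gap: 25 ÷ (30/1001) = 5005/6 s.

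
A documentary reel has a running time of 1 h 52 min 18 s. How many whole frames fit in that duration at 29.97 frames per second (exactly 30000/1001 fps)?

201938 frames

1 h 52 min 18 s = 6738 s.
Frames = 6738 × 30000/1001 = 202140000/1001 ≈ 201938.0619.
Complete frames: 201938.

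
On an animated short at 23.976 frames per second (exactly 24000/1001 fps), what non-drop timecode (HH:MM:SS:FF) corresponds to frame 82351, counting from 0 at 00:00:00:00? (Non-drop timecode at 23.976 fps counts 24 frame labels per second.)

00:57:11:07

82351 ÷ 24 = 3431 full seconds, remainder 7 frames.
3431 s = 0 h 57 min 11 s.
Timecode: 00:57:11:07.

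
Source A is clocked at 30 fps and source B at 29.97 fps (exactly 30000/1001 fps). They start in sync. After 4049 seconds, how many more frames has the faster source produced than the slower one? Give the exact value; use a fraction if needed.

A emits 30 × 4049 = 121470 frames; B emits 30000/1001 × 4049 = 121470000/1001.
Difference = 121470/1001 frames (≈ 121.3487); B is behind A.

121470/1001 frames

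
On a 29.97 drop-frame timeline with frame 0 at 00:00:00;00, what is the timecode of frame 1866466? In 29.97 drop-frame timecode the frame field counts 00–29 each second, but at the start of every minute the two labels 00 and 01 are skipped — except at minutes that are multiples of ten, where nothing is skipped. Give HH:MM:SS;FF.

Ten DF minutes hold 17982 frames, so frame 1866466 lies in block 103 (frames 1852146–1870127) with 14320 frames into that block.
The block's first minute is 1800 frames and the rest 1798 each; 14320 frames reaches minute 7, so 103 × 18 + 7 × 2 = 1868 labels have been skipped so far.
Adding those back, label number 1866466 + 1868 = 1868334 at 30 labels/s is 62277 s + 24 f = 17 h 17 min 57 s frame 24, i.e. 17:17:57;24.

17:17:57;24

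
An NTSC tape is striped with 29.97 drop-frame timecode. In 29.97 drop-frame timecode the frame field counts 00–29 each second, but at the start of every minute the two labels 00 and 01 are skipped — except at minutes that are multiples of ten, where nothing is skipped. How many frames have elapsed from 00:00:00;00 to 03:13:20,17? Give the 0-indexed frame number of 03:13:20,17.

347669

As if non-drop at 30 labels/s: (3 × 3600 + 13 × 60 + 20) × 30 + 17 = 348017.
Minute boundaries passed: 193; those not divisible by 10: 193 − 19 = 174; dropped labels = 2 × 174 = 348.
Actual frame index = 348017 − 348 = 347669.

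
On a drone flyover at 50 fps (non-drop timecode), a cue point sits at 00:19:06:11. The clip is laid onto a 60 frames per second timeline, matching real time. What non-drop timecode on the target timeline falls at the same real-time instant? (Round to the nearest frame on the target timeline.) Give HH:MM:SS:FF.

00:19:06:13

Source frame index: (0×3600 + 19×60 + 6) × 50 + 11 = 57311.
Real time: 57311 / (50) = 57311/50 s.
Target frame: (57311/50) × (60) = 343866/5 ≈ 68773.200 → 68773.
At 60 labels/s: frame 68773 → 00:19:06:13.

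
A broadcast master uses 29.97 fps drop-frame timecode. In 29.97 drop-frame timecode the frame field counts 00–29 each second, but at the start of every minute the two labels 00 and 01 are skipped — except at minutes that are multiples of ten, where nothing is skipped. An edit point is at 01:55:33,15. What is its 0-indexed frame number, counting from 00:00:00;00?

207797

Complete 10-minute blocks: 11, each 17982 frames → 197802.
Remaining 5 whole minutes in the current block: 1800 + 4 × 1798 = 8992 frames.
Within the current minute: 33 × 30 + 15 − 2 = 1003 (labels ;00/;01 skipped at this minute). Total = 197802 + 8992 + 1003 = 207797.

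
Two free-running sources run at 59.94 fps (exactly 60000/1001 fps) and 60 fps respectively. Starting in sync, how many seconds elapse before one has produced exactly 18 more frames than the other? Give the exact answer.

300.3 seconds

The gap grows by |60 − 60000/1001| = 60/1001 frames per second.
Time for a 18-frame gap: 18 ÷ (60/1001) = 300.3 s.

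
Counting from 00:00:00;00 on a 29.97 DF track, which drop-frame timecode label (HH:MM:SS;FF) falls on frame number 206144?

Ten DF minutes hold 17982 frames, so frame 206144 lies in block 11 (frames 197802–215783) with 8342 frames into that block.
The block's first minute is 1800 frames and the rest 1798 each; 8342 frames reaches minute 4, so 11 × 18 + 4 × 2 = 206 labels have been skipped so far.
Adding those back, label number 206144 + 206 = 206350 at 30 labels/s is 6878 s + 10 f = 1 h 54 min 38 s frame 10, i.e. 01:54:38;10.

01:54:38;10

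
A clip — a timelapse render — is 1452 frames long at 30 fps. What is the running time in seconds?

48.4 seconds

Running time = 1452 / (30) = 48.4 s.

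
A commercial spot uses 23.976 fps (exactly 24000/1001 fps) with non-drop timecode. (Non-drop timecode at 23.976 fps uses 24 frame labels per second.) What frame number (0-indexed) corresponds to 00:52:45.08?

Total seconds to the label: (0 × 3600 + 52 × 60 + 45) = 3165.
Frame index = 3165 × 24 + 8 = 75968.

frame 75968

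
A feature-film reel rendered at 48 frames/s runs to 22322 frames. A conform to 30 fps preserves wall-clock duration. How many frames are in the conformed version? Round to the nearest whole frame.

Frames at target rate = 22322 × (30) / (48) = 55805/4 ≈ 13951.250.
Nearest whole frame: 13951.

13951 frames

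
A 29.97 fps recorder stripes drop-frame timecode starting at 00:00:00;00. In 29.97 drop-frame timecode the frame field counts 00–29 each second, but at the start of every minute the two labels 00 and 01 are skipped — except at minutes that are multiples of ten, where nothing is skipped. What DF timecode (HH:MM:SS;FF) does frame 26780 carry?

Ten DF minutes hold 17982 frames, so frame 26780 lies in block 1 (frames 17982–35963) with 8798 frames into that block.
The block's first minute is 1800 frames and the rest 1798 each; 8798 frames reaches minute 4, so 1 × 18 + 4 × 2 = 26 labels have been skipped so far.
Adding those back, label number 26780 + 26 = 26806 at 30 labels/s is 893 s + 16 f = 0 h 14 min 53 s frame 16, i.e. 00:14:53;16.

00:14:53;16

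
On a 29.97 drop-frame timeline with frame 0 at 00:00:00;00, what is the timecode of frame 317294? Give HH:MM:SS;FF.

Each 10-minute DF block holds 10 × 60 × 30 − 9 × 2 = 17982 frames. 317294 ÷ 17982 → 17 full blocks, remainder 11600.
Within the partial block the first minute is 1800 frames and each further minute 1798, so 6 further minute boundaries passed. Total skipped labels = 18 × 17 + 2 × 6 = 318.
Non-drop label index = 317294 + 318 = 317612; at 30 labels/s that is 02:56:27:02, i.e. DF 02:56:27;02.

02:56:27;02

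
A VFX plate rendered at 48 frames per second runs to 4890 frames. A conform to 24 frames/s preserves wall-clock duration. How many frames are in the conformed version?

2445 frames

Target frames = source frames × (target rate / source rate) = 4890 × (24)/(48) = 4890 × 1/2 = 2445.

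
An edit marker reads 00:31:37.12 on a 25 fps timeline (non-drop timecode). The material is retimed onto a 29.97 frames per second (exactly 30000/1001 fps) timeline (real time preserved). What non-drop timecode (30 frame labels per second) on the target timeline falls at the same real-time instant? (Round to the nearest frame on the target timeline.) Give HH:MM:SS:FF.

00:31:35:18

Source frame index: (0×3600 + 31×60 + 37) × 25 + 12 = 47437.
Real time: 47437 / (25) = 47437/25 s.
Target frame: (47437/25) × (30000/1001) = 4378800/77 ≈ 56867.532 → 56868.
At 30 labels/s: frame 56868 → 00:31:35:18.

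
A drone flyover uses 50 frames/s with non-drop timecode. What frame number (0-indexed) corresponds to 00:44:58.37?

Total seconds to the label: (0 × 3600 + 44 × 60 + 58) = 2698.
Frame index = 2698 × 50 + 37 = 134937.

frame 134937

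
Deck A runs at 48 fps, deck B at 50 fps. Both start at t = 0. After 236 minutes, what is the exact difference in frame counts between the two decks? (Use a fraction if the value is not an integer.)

28320 frames

236 min = 14160 s.
A emits 48 × 14160 = 679680 frames; B emits 50 × 14160 = 708000.
Difference = 28320 frames; B is ahead of A.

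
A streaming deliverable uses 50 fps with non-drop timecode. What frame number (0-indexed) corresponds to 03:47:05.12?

Total seconds to the label: (3 × 3600 + 47 × 60 + 5) = 13625.
Frame index = 13625 × 50 + 12 = 681262.

681262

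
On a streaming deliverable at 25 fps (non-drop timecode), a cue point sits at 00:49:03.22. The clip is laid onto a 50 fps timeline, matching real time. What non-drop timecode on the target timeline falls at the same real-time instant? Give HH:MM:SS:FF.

00:49:03:44

Source frame index: (0×3600 + 49×60 + 3) × 25 + 22 = 73597.
Real time: 73597 / (25) = 73597/25 s.
Target frame: (73597/25) × (50) = 147194.
At 50 labels/s: frame 147194 → 00:49:03:44.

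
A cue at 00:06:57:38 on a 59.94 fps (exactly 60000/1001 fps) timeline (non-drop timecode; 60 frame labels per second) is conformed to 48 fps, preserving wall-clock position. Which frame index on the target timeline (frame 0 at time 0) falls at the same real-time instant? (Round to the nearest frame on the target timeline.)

frame 20066

Source frame index: (0×3600 + 6×60 + 57) × 60 + 38 = 25058.
Real time: 25058 / (60000/1001) = 12541529/30000 s.
Target frame: (12541529/30000) × (48) = 12541529/625 ≈ 20066.446 → 20066.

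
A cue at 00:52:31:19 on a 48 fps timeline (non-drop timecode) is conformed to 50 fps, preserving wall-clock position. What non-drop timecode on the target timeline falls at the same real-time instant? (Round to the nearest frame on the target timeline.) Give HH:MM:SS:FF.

00:52:31:20

Source frame index: (0×3600 + 52×60 + 31) × 48 + 19 = 151267.
Real time: 151267 / (48) = 151267/48 s.
Target frame: (151267/48) × (50) = 3781675/24 ≈ 157569.792 → 157570.
At 50 labels/s: frame 157570 → 00:52:31:20.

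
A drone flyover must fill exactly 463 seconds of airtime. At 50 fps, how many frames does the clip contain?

23150 frames

Frames = 463 × 50 = 23150.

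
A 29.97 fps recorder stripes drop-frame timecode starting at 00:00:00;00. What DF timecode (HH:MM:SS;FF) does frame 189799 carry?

Ten DF minutes hold 17982 frames, so frame 189799 lies in block 10 (frames 179820–197801) with 9979 frames into that block.
The block's first minute is 1800 frames and the rest 1798 each; 9979 frames reaches minute 5, so 10 × 18 + 5 × 2 = 190 labels have been skipped so far.
Adding those back, label number 189799 + 190 = 189989 at 30 labels/s is 6332 s + 29 f = 1 h 45 min 32 s frame 29, i.e. 01:45:32;29.

01:45:32;29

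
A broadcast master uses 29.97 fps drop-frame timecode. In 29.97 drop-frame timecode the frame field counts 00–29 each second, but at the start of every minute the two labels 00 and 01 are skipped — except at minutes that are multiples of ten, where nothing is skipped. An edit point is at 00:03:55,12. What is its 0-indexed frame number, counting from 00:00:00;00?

7056

Complete 10-minute blocks: 0, each 17982 frames → 0.
Remaining 3 whole minutes in the current block: 1800 + 2 × 1798 = 5396 frames.
Within the current minute: 55 × 30 + 12 − 2 = 1660 (labels ;00/;01 skipped at this minute). Total = 0 + 5396 + 1660 = 7056.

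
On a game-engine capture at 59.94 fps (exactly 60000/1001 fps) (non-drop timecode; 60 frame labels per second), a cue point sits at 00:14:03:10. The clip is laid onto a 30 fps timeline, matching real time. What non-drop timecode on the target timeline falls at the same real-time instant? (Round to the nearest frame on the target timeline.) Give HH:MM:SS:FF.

Source frame index: (0×3600 + 14×60 + 3) × 60 + 10 = 50590.
Real time: 50590 / (60000/1001) = 5064059/6000 s.
Target frame: (5064059/6000) × (30) = 5064059/200 ≈ 25320.295 → 25320.
At 30 labels/s: frame 25320 → 00:14:04:00.

00:14:04:00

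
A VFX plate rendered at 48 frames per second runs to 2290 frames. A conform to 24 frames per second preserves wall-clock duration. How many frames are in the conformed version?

1145 frames

Target frames = source frames × (target rate / source rate) = 2290 × (24)/(48) = 2290 × 1/2 = 1145.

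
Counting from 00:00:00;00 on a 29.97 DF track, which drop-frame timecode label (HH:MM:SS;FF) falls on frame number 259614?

02:24:22;14

Each 10-minute DF block holds 10 × 60 × 30 − 9 × 2 = 17982 frames. 259614 ÷ 17982 → 14 full blocks, remainder 7866.
Within the partial block the first minute is 1800 frames and each further minute 1798, so 4 further minute boundaries passed. Total skipped labels = 18 × 14 + 2 × 4 = 260.
Non-drop label index = 259614 + 260 = 259874; at 30 labels/s that is 02:24:22:14, i.e. DF 02:24:22;14.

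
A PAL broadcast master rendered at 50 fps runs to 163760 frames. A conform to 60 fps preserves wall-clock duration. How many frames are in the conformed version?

Target frames = source frames × (target rate / source rate) = 163760 × (60)/(50) = 163760 × 6/5 = 196512.

196512 frames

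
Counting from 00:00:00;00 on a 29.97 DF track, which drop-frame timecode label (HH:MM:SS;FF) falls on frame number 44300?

00:24:38;04

Each 10-minute DF block holds 10 × 60 × 30 − 9 × 2 = 17982 frames. 44300 ÷ 17982 → 2 full blocks, remainder 8336.
Within the partial block the first minute is 1800 frames and each further minute 1798, so 4 further minute boundaries passed. Total skipped labels = 18 × 2 + 2 × 4 = 44.
Non-drop label index = 44300 + 44 = 44344; at 30 labels/s that is 00:24:38:04, i.e. DF 00:24:38;04.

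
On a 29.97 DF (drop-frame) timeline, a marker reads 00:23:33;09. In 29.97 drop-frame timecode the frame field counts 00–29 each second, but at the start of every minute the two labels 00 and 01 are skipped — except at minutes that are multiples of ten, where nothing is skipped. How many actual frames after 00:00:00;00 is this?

Complete 10-minute blocks: 2, each 17982 frames → 35964.
Remaining 3 whole minutes in the current block: 1800 + 2 × 1798 = 5396 frames.
Within the current minute: 33 × 30 + 9 − 2 = 997 (labels ;00/;01 skipped at this minute). Total = 35964 + 5396 + 997 = 42357.

42357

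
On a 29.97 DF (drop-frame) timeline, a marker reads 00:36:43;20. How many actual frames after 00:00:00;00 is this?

As if non-drop at 30 labels/s: (0 × 3600 + 36 × 60 + 43) × 30 + 20 = 66110.
Minute boundaries passed: 36; those not divisible by 10: 36 − 3 = 33; dropped labels = 2 × 33 = 66.
Actual frame index = 66110 − 66 = 66044.

66044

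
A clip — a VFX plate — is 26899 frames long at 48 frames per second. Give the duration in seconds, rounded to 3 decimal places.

Running time = 26899 × 1/48 = 26899/48 s ≈ 560.396 s.

560.396 seconds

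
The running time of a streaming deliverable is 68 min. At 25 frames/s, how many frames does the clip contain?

102000 frames

68 min = 4080 s.
Frames = 4080 × 25 = 102000.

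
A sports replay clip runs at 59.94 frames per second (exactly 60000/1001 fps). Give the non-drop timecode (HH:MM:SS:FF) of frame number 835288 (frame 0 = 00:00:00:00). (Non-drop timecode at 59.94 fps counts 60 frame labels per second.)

03:52:01:28

835288 ÷ 60 = 13921 full seconds, remainder 28 frames.
13921 s = 3 h 52 min 1 s.
Timecode: 03:52:01:28.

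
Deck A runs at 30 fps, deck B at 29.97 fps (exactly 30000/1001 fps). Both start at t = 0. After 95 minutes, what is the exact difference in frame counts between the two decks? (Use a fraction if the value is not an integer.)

171000/1001 frames

95 min = 5700 s.
A emits 30 × 5700 = 171000 frames; B emits 30000/1001 × 5700 = 171000000/1001.
Difference = 171000/1001 frames (≈ 170.8292); B is behind A.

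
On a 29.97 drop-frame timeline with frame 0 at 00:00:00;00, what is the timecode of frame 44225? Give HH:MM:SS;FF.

00:24:35;19

Each 10-minute DF block holds 10 × 60 × 30 − 9 × 2 = 17982 frames. 44225 ÷ 17982 → 2 full blocks, remainder 8261.
Within the partial block the first minute is 1800 frames and each further minute 1798, so 4 further minute boundaries passed. Total skipped labels = 18 × 2 + 2 × 4 = 44.
Non-drop label index = 44225 + 44 = 44269; at 30 labels/s that is 00:24:35:19, i.e. DF 00:24:35;19.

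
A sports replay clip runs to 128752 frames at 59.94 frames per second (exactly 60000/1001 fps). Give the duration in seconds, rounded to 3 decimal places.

Running time = 128752 × 1001/60000 = 8055047/3750 s ≈ 2148.013 s.

2148.013 seconds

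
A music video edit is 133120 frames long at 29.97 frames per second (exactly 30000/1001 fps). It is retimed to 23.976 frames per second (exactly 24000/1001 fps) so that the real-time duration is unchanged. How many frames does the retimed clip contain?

106496 frames

Target frames = source frames × (target rate / source rate) = 133120 × (24000/1001)/(30000/1001) = 133120 × 4/5 = 106496.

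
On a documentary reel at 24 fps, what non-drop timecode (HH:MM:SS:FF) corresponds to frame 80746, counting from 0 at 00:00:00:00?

00:56:04:10

80746 ÷ 24 = 3364 full seconds, remainder 10 frames.
3364 s = 0 h 56 min 4 s.
Timecode: 00:56:04:10.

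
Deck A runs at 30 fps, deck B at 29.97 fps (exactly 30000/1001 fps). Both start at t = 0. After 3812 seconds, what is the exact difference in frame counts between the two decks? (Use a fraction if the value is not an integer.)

A emits 30 × 3812 = 114360 frames; B emits 30000/1001 × 3812 = 114360000/1001.
Difference = 114360/1001 frames (≈ 114.2458); B is behind A.

114360/1001 frames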